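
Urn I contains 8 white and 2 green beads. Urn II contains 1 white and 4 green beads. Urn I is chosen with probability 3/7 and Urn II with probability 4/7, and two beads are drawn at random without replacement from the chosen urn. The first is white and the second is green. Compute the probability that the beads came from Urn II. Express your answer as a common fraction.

P(E | Urn I) = 8/45; P(E | Urn II) = 1/5.
P(E) = 3/7·8/45 + 4/7·1/5 = 4/21.
By Bayes' rule, P(Urn II | E) = 4/35 / 4/21 = 3/5 ≈ 0.6000.

3/5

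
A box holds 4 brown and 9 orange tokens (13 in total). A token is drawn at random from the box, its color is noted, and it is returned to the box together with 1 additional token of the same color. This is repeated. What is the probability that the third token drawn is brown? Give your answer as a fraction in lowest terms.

4/13

Sum over the four possibilities for the first two draws (brown/not-brown each), tracking how the brown count and total change by +1 per draw.
P(third is brown) = 4/13 ≈ 0.3077. (In a Pólya urn every draw has the same marginal probability 4/13.)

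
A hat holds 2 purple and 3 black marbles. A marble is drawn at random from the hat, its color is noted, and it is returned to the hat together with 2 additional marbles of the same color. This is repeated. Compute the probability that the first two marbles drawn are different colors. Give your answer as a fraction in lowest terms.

12/35

Either purple then black, or black then purple; after the first draw the total is 7.
P = (2/5)·(3/7) + (3/5)·(2/7) = 12/35 ≈ 0.3429.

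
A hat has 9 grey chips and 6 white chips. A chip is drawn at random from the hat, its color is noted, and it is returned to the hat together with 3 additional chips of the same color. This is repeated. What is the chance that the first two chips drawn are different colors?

Either grey then white, or white then grey; after the first draw the total is 18.
P = (9/15)·(6/18) + (6/15)·(9/18) = 2/5 ≈ 0.4000.

2/5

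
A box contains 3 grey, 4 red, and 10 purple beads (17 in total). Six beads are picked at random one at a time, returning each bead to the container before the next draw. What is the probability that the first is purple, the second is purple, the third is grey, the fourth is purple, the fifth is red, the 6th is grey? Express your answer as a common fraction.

Multiply the conditional probability of each draw in order, with replacement (the composition resets each draw).
P = (10/17) · (10/17) · (3/17) · (10/17) · (4/17) · (3/17) = 36000/24137569 ≈ 0.0015.

36000/24137569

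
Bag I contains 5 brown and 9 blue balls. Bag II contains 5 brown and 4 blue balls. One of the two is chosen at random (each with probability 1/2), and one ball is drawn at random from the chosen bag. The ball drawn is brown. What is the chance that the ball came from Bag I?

P(brown | Bag I) = 5/14; P(brown | Bag II) = 5/9.
P(brown) = 1/2·5/14 + 1/2·5/9 = 115/252.
By Bayes' rule, P(Bag I | brown) = 5/28 / 115/252 = 9/23 ≈ 0.3913.

9/23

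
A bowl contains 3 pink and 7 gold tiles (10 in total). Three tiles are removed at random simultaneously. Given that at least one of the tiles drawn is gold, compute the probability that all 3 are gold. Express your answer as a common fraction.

P(all 3 gold) = C(7,3)/C(10,3) = 7/24; P(at least one gold) = 1 − C(3,3)/C(10,3) = 119/120.
Since 'all 3 gold' ⊆ 'at least one gold', P(all 3 | at least one) = 7/24 / 119/120 = 5/17 ≈ 0.2941.

5/17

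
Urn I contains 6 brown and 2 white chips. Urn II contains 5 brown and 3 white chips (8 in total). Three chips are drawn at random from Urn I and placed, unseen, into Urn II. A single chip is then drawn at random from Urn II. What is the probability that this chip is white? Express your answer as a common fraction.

Condition on how many of the transferred chips are white (from Urn I: 2 white of 8; then Urn II has 11 total).
  0 white: C(2,0)C(6,3)/C(8,3) = 5/14; then P = 3/11
  1 white: C(2,1)C(6,2)/C(8,3) = 15/28; then P = 4/11
  2 white: C(2,2)C(6,1)/C(8,3) = 3/28; then P = 5/11
P(white from Urn II) = 15/44 ≈ 0.3409.

15/44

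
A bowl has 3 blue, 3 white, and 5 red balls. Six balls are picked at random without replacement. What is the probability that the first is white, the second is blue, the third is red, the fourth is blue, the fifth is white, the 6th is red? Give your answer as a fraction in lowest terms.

1/462

Multiply the conditional probability of each draw in order, without replacement, so each draw removes one from its color and from the total.
P = (3/11) · (3/10) · (5/9) · (2/8) · (2/7) · (4/6) = 1/462 ≈ 0.0022.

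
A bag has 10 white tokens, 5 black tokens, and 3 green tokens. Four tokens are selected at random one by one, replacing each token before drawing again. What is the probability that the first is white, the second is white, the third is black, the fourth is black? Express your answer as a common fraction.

Multiply the conditional probability of each draw in order, with replacement (the composition resets each draw).
P = (10/18) · (10/18) · (5/18) · (5/18) = 625/26244 ≈ 0.0238.

625/26244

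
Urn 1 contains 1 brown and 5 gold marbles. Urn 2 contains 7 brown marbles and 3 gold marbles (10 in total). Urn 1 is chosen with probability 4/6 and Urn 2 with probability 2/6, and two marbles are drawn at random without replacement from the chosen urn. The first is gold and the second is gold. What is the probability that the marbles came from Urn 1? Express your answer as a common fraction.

P(E | Urn 1) = 2/3; P(E | Urn 2) = 1/15.
P(E) = 2/3·2/3 + 1/3·1/15 = 7/15.
By Bayes' rule, P(Urn 1 | E) = 4/9 / 7/15 = 20/21 ≈ 0.9524.

20/21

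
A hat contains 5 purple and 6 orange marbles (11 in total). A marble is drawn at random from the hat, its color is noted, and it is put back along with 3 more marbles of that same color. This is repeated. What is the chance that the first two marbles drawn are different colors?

Either purple then orange, or orange then purple; after the first draw the total is 14.
P = (5/11)·(6/14) + (6/11)·(5/14) = 30/77 ≈ 0.3896.

30/77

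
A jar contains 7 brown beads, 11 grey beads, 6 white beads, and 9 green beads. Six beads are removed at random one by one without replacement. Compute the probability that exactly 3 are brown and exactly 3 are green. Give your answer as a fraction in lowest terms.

105/39556

Unordered draws without replacement: count favorable combinations over C(33,6).
Favorable = C(7,3) · C(11,0) · C(6,0) · C(9,3) = 2940; total = C(33,6) = 1107568.
P = 2940/1107568 = 105/39556 ≈ 0.0027.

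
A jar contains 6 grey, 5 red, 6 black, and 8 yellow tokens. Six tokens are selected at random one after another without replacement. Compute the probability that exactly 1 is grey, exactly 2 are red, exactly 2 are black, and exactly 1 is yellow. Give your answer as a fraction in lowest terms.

72/1771

Unordered draws without replacement: count favorable combinations over C(25,6).
Favorable = C(6,1) · C(5,2) · C(6,2) · C(8,1) = 7200; total = C(25,6) = 177100.
P = 7200/177100 = 72/1771 ≈ 0.0407.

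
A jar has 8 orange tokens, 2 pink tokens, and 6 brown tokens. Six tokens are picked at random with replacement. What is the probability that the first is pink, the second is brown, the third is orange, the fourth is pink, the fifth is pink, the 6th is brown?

9/65536

Multiply the conditional probability of each draw in order, with replacement (the composition resets each draw).
P = (2/16) · (6/16) · (8/16) · (2/16) · (2/16) · (6/16) = 9/65536 ≈ 0.0001.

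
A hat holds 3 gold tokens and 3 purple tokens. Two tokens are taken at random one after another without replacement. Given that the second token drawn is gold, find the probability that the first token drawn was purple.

P(first=purple and the second token drawn is gold) = (3/6)·(3/5) = 3/10.
P(the second token drawn is gold) = Σ over first color = 1/5 + 3/10 = 1/2.
By Bayes, P(first=purple | the second token drawn is gold) = 3/10 / 1/2 = 3/5 ≈ 0.6000.

3/5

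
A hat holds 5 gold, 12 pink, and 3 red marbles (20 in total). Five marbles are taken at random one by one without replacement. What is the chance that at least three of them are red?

1/114

Sum the hypergeometric tail for j = 3,…,3 red marbles.
Favorable = C(3,3)·C(17,2) = 136; total = C(20,5) = 15504.
P = 136/15504 = 1/114 ≈ 0.0088.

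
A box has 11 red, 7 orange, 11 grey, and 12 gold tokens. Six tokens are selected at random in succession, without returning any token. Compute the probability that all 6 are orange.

Unordered draws without replacement: count favorable combinations over C(41,6).
Favorable = C(11,0) · C(7,6) · C(11,0) · C(12,0) = 7; total = C(41,6) = 4496388.
P = 7/4496388 = 7/4496388 ≈ 0.0000.

7/4496388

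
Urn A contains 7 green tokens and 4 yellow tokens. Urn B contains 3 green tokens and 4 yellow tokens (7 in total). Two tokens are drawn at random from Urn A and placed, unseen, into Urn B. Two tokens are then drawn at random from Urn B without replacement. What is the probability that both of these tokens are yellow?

Condition on how many of the transferred tokens are yellow (from Urn A: 4 yellow of 11; then Urn B has 9 total).
  0 yellow: C(4,0)C(7,2)/C(11,2) = 21/55; then P = C(4,2)/C(9,2) = 1/6
  1 yellow: C(4,1)C(7,1)/C(11,2) = 28/55; then P = C(5,2)/C(9,2) = 5/18
  2 yellow: C(4,2)C(7,0)/C(11,2) = 6/55; then P = C(6,2)/C(9,2) = 5/12
P(both yellow) = 124/495 ≈ 0.2505.

124/495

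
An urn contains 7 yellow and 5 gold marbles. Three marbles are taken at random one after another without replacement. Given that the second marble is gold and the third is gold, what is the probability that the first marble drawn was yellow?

7/10

P(first=yellow and the second marble is gold and the third is gold) = (7/12)·(5/11)·(4/10) = 7/66.
P(E) = Σ over first color = 7/66 + 1/22 = 5/33.
By Bayes, P(first=yellow | E) = 7/66 / 5/33 = 7/10 ≈ 0.7000.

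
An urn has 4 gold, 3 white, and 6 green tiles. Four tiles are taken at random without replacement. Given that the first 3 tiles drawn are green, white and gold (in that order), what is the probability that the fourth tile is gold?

3/10

After removing 1 gold, 1 white, 1 green, the urn has 3 gold out of 10 remaining.
P(fourth is gold | given) = 3/10 ≈ 0.3000.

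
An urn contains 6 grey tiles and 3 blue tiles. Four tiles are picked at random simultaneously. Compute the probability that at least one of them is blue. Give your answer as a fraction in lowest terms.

37/42

Use the complement: P(at least one blue) = 1 − P(no blue).
P(none) = C(6,4)/C(9,4) = 15/126.
So P = 1 − 15/126 = 37/42 ≈ 0.8810.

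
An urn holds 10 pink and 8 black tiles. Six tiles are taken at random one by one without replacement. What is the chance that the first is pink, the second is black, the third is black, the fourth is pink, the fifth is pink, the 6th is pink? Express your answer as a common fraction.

Multiply the conditional probability of each draw in order, without replacement, so each draw removes one from its color and from the total.
P = (10/18) · (8/17) · (7/16) · (9/15) · (8/14) · (7/13) = 14/663 ≈ 0.0211.

14/663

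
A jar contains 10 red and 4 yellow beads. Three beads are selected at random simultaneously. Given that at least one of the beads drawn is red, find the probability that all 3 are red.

P(all 3 red) = C(10,3)/C(14,3) = 30/91; P(at least one red) = 1 − C(4,3)/C(14,3) = 90/91.
Since 'all 3 red' ⊆ 'at least one red', P(all 3 | at least one) = 30/91 / 90/91 = 1/3 ≈ 0.3333.

1/3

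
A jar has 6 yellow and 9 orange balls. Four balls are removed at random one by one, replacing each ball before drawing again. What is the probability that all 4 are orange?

81/625

Multiply the conditional probability of each draw in order, with replacement (the composition resets each draw).
P = (9/15) · (9/15) · (9/15) · (9/15) = 81/625 ≈ 0.1296.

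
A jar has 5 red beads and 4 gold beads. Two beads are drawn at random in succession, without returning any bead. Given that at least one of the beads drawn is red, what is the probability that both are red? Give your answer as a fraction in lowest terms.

P(both red) = C(5,2)/C(9,2) = 5/18; P(at least one red) = 1 − C(4,2)/C(9,2) = 5/6.
Since 'both red' ⊆ 'at least one red', P(both | at least one) = 5/18 / 5/6 = 1/3 ≈ 0.3333.

1/3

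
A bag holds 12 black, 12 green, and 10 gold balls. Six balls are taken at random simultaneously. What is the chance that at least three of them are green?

Sum the hypergeometric tail for j = 3,…,6 green balls.
Favorable = C(12,3)·C(22,3) + C(12,4)·C(22,2) + C(12,5)·C(22,1) + C(12,6)·C(22,0) = 471493; total = C(34,6) = 1344904.
P = 471493/1344904 = 42863/122264 ≈ 0.3506.

42863/122264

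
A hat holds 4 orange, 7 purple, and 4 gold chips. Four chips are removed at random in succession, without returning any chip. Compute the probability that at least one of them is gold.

69/91

Use the complement: P(at least one gold) = 1 − P(no gold).
P(none) = C(11,4)/C(15,4) = 330/1365.
So P = 1 − 330/1365 = 69/91 ≈ 0.7582.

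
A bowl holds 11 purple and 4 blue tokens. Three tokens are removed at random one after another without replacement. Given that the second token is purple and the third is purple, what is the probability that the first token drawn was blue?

P(first=blue and the second token is purple and the third is purple) = (4/15)·(11/14)·(10/13) = 44/273.
P(E) = Σ over first color = 33/91 + 44/273 = 11/21.
By Bayes, P(first=blue | E) = 44/273 / 11/21 = 4/13 ≈ 0.3077.

4/13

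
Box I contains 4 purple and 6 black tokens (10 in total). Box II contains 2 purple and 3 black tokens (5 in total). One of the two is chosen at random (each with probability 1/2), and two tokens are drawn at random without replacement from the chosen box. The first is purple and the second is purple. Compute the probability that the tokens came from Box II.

P(E | Box I) = 2/15; P(E | Box II) = 1/10.
P(E) = 1/2·2/15 + 1/2·1/10 = 7/60.
By Bayes' rule, P(Box II | E) = 1/20 / 7/60 = 3/7 ≈ 0.4286.

3/7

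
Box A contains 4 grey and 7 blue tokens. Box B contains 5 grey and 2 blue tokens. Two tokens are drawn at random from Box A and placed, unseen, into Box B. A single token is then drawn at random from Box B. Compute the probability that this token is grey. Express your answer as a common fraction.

Condition on how many of the transferred tokens are grey (from Box A: 4 grey of 11; then Box B has 9 total).
  0 grey: C(4,0)C(7,2)/C(11,2) = 21/55; then P = 5/9
  1 grey: C(4,1)C(7,1)/C(11,2) = 28/55; then P = 6/9
  2 grey: C(4,2)C(7,0)/C(11,2) = 6/55; then P = 7/9
P(grey from Box B) = 7/11 ≈ 0.6364.

7/11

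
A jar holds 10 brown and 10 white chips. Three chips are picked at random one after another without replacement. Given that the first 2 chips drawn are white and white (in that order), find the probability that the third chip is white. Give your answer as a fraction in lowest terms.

4/9

After removing 2 white, the jar has 8 white out of 18 remaining.
P(third is white | given) = 8/18 = 4/9 ≈ 0.4444.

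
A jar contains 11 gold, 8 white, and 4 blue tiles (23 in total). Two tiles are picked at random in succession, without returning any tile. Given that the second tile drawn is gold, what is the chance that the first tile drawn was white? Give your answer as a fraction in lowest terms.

4/11

P(first=white and the second tile drawn is gold) = (8/23)·(11/22) = 4/23.
P(the second tile drawn is gold) = Σ over first color = 5/23 + 4/23 + 2/23 = 11/23.
By Bayes, P(first=white | the second tile drawn is gold) = 4/23 / 11/23 = 4/11 ≈ 0.3636.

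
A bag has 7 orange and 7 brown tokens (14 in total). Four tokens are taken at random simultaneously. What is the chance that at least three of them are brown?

40/143

Sum the hypergeometric tail for j = 3,…,4 brown tokens.
Favorable = C(7,3)·C(7,1) + C(7,4)·C(7,0) = 280; total = C(14,4) = 1001.
P = 280/1001 = 40/143 ≈ 0.2797.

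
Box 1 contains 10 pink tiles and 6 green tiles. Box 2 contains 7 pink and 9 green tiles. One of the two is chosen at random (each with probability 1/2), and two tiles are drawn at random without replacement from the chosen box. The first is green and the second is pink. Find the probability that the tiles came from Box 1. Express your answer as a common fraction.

20/41

P(E | Box 1) = 1/4; P(E | Box 2) = 21/80.
P(E) = 1/2·1/4 + 1/2·21/80 = 41/160.
By Bayes' rule, P(Box 1 | E) = 1/8 / 41/160 = 20/41 ≈ 0.4878.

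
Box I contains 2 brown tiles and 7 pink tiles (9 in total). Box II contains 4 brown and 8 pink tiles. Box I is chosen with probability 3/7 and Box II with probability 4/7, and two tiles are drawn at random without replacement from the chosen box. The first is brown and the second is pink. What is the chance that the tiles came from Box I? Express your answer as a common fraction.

77/205

P(E | Box I) = 7/36; P(E | Box II) = 8/33.
P(E) = 3/7·7/36 + 4/7·8/33 = 205/924.
By Bayes' rule, P(Box I | E) = 1/12 / 205/924 = 77/205 ≈ 0.3756.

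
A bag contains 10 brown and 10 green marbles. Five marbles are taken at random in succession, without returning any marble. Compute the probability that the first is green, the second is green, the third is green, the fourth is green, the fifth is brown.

Multiply the conditional probability of each draw in order, without replacement, so each draw removes one from its color and from the total.
P = (10/20) · (9/19) · (8/18) · (7/17) · (10/16) = 35/1292 ≈ 0.0271.

35/1292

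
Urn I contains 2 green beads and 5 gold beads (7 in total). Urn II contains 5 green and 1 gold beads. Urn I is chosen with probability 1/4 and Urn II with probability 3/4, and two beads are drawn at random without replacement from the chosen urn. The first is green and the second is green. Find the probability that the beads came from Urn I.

P(E | Urn I) = 1/21; P(E | Urn II) = 2/3.
P(E) = 1/4·1/21 + 3/4·2/3 = 43/84.
By Bayes' rule, P(Urn I | E) = 1/84 / 43/84 = 1/43 ≈ 0.0233.

1/43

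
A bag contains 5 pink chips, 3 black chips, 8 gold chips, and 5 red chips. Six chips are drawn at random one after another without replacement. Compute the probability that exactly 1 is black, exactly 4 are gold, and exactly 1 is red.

Unordered draws without replacement: count favorable combinations over C(21,6).
Favorable = C(5,0) · C(3,1) · C(8,4) · C(5,1) = 1050; total = C(21,6) = 54264.
P = 1050/54264 = 25/1292 ≈ 0.0193.

25/1292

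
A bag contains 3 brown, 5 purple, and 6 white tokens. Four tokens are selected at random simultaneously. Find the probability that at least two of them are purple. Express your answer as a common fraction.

5/11

Sum the hypergeometric tail for j = 2,…,4 purple tokens.
Favorable = C(5,2)·C(9,2) + C(5,3)·C(9,1) + C(5,4)·C(9,0) = 455; total = C(14,4) = 1001.
P = 455/1001 = 5/11 ≈ 0.4545.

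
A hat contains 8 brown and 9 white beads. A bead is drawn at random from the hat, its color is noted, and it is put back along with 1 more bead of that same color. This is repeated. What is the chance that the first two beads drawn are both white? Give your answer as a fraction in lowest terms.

5/17

After a white draw the hat holds 10 white out of 18.
P = (9/17)·(10/18) = 5/17 ≈ 0.2941.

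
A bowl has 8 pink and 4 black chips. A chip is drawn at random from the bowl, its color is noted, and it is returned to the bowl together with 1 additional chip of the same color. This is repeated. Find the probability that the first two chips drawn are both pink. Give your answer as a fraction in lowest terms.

6/13

After a pink draw the bowl holds 9 pink out of 13.
P = (8/12)·(9/13) = 6/13 ≈ 0.4615.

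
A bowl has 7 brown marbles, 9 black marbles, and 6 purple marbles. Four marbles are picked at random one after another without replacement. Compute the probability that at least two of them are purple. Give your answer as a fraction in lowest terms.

61/209

Sum the hypergeometric tail for j = 2,…,4 purple marbles.
Favorable = C(6,2)·C(16,2) + C(6,3)·C(16,1) + C(6,4)·C(16,0) = 2135; total = C(22,4) = 7315.
P = 2135/7315 = 61/209 ≈ 0.2919.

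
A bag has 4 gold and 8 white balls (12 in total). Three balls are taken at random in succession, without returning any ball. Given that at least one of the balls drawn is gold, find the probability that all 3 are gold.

P(all 3 gold) = C(4,3)/C(12,3) = 1/55; P(at least one gold) = 1 − C(8,3)/C(12,3) = 41/55.
Since 'all 3 gold' ⊆ 'at least one gold', P(all 3 | at least one) = 1/55 / 41/55 = 1/41 ≈ 0.0244.

1/41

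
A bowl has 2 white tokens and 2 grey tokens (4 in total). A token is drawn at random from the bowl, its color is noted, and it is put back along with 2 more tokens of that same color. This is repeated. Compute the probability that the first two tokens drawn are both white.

1/3

After a white draw the bowl holds 4 white out of 6.
P = (2/4)·(4/6) = 1/3 ≈ 0.3333.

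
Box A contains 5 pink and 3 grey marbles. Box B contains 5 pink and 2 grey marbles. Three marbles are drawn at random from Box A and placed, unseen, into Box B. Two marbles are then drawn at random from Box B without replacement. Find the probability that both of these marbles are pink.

Condition on how many of the transferred marbles are pink (from Box A: 5 pink of 8; then Box B has 10 total).
  0 pink: C(5,0)C(3,3)/C(8,3) = 1/56; then P = C(5,2)/C(10,2) = 2/9
  1 pink: C(5,1)C(3,2)/C(8,3) = 15/56; then P = C(6,2)/C(10,2) = 1/3
  2 pink: C(5,2)C(3,1)/C(8,3) = 15/28; then P = C(7,2)/C(10,2) = 7/15
  3 pink: C(5,3)C(3,0)/C(8,3) = 5/28; then P = C(8,2)/C(10,2) = 28/45
P(both pink) = 229/504 ≈ 0.4544.

229/504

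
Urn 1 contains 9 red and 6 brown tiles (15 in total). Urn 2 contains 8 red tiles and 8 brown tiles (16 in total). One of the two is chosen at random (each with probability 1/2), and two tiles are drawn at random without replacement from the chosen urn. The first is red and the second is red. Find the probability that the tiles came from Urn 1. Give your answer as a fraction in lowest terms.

72/121

P(E | Urn 1) = 12/35; P(E | Urn 2) = 7/30.
P(E) = 1/2·12/35 + 1/2·7/30 = 121/420.
By Bayes' rule, P(Urn 1 | E) = 6/35 / 121/420 = 72/121 ≈ 0.5950.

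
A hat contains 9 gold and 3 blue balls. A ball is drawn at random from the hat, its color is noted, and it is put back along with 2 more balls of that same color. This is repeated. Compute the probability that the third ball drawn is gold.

Sum over the four possibilities for the first two draws (gold/not-gold each), tracking how the gold count and total change by +2 per draw.
P(third is gold) = 3/4 ≈ 0.7500. (In a Pólya urn every draw has the same marginal probability 9/12.)

3/4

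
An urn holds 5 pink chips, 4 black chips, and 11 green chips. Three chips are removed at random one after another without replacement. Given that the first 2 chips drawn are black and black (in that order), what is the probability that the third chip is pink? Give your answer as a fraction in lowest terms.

5/18

After removing 2 black, the urn has 5 pink out of 18 remaining.
P(third is pink | given) = 5/18 ≈ 0.2778.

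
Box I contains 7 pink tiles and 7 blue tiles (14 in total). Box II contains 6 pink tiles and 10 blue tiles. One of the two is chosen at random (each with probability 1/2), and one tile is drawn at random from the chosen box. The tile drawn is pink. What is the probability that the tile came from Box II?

3/7

P(pink | Box I) = 1/2; P(pink | Box II) = 3/8.
P(pink) = 1/2·1/2 + 1/2·3/8 = 7/16.
By Bayes' rule, P(Box II | pink) = 3/16 / 7/16 = 3/7 ≈ 0.4286.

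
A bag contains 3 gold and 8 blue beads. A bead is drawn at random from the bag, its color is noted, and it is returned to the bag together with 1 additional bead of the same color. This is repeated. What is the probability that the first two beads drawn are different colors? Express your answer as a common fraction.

4/11

Either gold then blue, or blue then gold; after the first draw the total is 12.
P = (3/11)·(8/12) + (8/11)·(3/12) = 4/11 ≈ 0.3636.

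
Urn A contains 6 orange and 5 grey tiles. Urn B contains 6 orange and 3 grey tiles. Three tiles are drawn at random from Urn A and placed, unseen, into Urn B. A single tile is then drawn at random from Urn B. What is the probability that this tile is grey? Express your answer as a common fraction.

Condition on how many of the transferred tiles are grey (from Urn A: 5 grey of 11; then Urn B has 12 total).
  0 grey: C(5,0)C(6,3)/C(11,3) = 4/33; then P = 3/12
  1 grey: C(5,1)C(6,2)/C(11,3) = 5/11; then P = 4/12
  2 grey: C(5,2)C(6,1)/C(11,3) = 4/11; then P = 5/12
  3 grey: C(5,3)C(6,0)/C(11,3) = 2/33; then P = 6/12
P(grey from Urn B) = 4/11 ≈ 0.3636.

4/11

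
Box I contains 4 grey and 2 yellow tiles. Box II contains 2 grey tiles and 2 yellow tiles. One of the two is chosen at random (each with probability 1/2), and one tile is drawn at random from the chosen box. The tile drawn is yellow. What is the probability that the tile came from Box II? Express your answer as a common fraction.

3/5

P(yellow | Box I) = 1/3; P(yellow | Box II) = 1/2.
P(yellow) = 1/2·1/3 + 1/2·1/2 = 5/12.
By Bayes' rule, P(Box II | yellow) = 1/4 / 5/12 = 3/5 ≈ 0.6000.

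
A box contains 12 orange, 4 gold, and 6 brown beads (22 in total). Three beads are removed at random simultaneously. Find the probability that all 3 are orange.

Unordered draws without replacement: count favorable combinations over C(22,3).
Favorable = C(12,3) · C(4,0) · C(6,0) = 220; total = C(22,3) = 1540.
P = 220/1540 = 1/7 ≈ 0.1429.

1/7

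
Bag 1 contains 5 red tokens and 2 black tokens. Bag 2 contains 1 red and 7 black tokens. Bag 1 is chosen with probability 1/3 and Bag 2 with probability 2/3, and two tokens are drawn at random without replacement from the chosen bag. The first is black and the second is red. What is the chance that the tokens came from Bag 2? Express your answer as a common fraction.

21/41

P(E | Bag 1) = 5/21; P(E | Bag 2) = 1/8.
P(E) = 1/3·5/21 + 2/3·1/8 = 41/252.
By Bayes' rule, P(Bag 2 | E) = 1/12 / 41/252 = 21/41 ≈ 0.5122.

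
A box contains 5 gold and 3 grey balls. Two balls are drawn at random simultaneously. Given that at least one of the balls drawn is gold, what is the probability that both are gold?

2/5

P(both gold) = C(5,2)/C(8,2) = 5/14; P(at least one gold) = 1 − C(3,2)/C(8,2) = 25/28.
Since 'both gold' ⊆ 'at least one gold', P(both | at least one) = 5/14 / 25/28 = 2/5 ≈ 0.4000.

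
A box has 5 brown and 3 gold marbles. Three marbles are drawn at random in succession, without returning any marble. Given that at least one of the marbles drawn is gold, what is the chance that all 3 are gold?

P(all 3 gold) = C(3,3)/C(8,3) = 1/56; P(at least one gold) = 1 − C(5,3)/C(8,3) = 23/28.
Since 'all 3 gold' ⊆ 'at least one gold', P(all 3 | at least one) = 1/56 / 23/28 = 1/46 ≈ 0.0217.

1/46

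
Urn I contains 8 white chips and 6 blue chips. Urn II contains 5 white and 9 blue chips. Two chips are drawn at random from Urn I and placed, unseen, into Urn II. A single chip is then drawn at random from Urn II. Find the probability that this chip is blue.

69/112

Condition on how many of the transferred chips are blue (from Urn I: 6 blue of 14; then Urn II has 16 total).
  0 blue: C(6,0)C(8,2)/C(14,2) = 4/13; then P = 9/16
  1 blue: C(6,1)C(8,1)/C(14,2) = 48/91; then P = 10/16
  2 blue: C(6,2)C(8,0)/C(14,2) = 15/91; then P = 11/16
P(blue from Urn II) = 69/112 ≈ 0.6161.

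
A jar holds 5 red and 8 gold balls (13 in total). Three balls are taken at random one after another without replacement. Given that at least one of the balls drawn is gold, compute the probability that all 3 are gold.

14/69

P(all 3 gold) = C(8,3)/C(13,3) = 28/143; P(at least one gold) = 1 − C(5,3)/C(13,3) = 138/143.
Since 'all 3 gold' ⊆ 'at least one gold', P(all 3 | at least one) = 28/143 / 138/143 = 14/69 ≈ 0.2029.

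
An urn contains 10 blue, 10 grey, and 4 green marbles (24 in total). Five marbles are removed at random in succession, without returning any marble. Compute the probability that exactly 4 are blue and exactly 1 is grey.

Unordered draws without replacement: count favorable combinations over C(24,5).
Favorable = C(10,4) · C(10,1) · C(4,0) = 2100; total = C(24,5) = 42504.
P = 2100/42504 = 25/506 ≈ 0.0494.

25/506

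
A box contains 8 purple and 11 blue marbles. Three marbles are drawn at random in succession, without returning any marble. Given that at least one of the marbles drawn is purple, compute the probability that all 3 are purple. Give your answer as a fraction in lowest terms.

P(all 3 purple) = C(8,3)/C(19,3) = 56/969; P(at least one purple) = 1 − C(11,3)/C(19,3) = 268/323.
Since 'all 3 purple' ⊆ 'at least one purple', P(all 3 | at least one) = 56/969 / 268/323 = 14/201 ≈ 0.0697.

14/201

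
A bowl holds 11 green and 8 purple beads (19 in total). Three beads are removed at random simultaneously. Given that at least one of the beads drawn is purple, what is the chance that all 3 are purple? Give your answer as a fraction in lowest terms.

14/201

P(all 3 purple) = C(8,3)/C(19,3) = 56/969; P(at least one purple) = 1 − C(11,3)/C(19,3) = 268/323.
Since 'all 3 purple' ⊆ 'at least one purple', P(all 3 | at least one) = 56/969 / 268/323 = 14/201 ≈ 0.0697.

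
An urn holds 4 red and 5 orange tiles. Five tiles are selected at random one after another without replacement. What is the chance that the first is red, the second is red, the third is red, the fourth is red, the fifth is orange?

1/126

Multiply the conditional probability of each draw in order, without replacement, so each draw removes one from its color and from the total.
P = (4/9) · (3/8) · (2/7) · (1/6) · (5/5) = 1/126 ≈ 0.0079.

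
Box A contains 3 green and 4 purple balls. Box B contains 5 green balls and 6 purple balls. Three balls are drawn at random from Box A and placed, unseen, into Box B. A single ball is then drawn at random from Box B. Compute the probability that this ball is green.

Condition on how many of the transferred balls are green (from Box A: 3 green of 7; then Box B has 14 total).
  0 green: C(3,0)C(4,3)/C(7,3) = 4/35; then P = 5/14
  1 green: C(3,1)C(4,2)/C(7,3) = 18/35; then P = 6/14
  2 green: C(3,2)C(4,1)/C(7,3) = 12/35; then P = 7/14
  3 green: C(3,3)C(4,0)/C(7,3) = 1/35; then P = 8/14
P(green from Box B) = 22/49 ≈ 0.4490.

22/49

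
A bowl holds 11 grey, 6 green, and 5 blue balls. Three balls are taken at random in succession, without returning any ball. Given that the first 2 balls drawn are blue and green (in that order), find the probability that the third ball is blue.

1/5

After removing 1 green, 1 blue, the bowl has 4 blue out of 20 remaining.
P(third is blue | given) = 4/20 = 1/5 ≈ 0.2000.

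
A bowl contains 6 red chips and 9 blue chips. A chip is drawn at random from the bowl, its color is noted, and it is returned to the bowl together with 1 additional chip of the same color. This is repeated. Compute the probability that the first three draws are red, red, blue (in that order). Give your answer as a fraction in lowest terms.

63/680

Track the composition after each reinforcement of +1.
P = (6/15) · (7/16) · (9/17) = 63/680 ≈ 0.0926.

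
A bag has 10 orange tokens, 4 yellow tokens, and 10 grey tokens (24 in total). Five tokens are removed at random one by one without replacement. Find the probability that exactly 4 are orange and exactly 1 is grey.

Unordered draws without replacement: count favorable combinations over C(24,5).
Favorable = C(10,4) · C(4,0) · C(10,1) = 2100; total = C(24,5) = 42504.
P = 2100/42504 = 25/506 ≈ 0.0494.

25/506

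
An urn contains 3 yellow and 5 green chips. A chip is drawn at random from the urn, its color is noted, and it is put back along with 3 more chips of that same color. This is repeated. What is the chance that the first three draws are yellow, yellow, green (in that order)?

Track the composition after each reinforcement of +3.
P = (3/8) · (6/11) · (5/14) = 45/616 ≈ 0.0731.

45/616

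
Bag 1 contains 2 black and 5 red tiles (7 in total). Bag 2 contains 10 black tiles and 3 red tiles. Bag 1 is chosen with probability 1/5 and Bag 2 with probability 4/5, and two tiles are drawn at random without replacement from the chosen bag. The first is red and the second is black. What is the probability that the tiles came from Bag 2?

P(E | Bag 1) = 5/21; P(E | Bag 2) = 5/26.
P(E) = 1/5·5/21 + 4/5·5/26 = 55/273.
By Bayes' rule, P(Bag 2 | E) = 2/13 / 55/273 = 42/55 ≈ 0.7636.

42/55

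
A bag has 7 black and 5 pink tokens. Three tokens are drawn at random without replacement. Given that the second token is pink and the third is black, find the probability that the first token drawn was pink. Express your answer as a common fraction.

P(first=pink and the second token is pink and the third is black) = (5/12)·(4/11)·(7/10) = 7/66.
P(E) = Σ over first color = 7/44 + 7/66 = 35/132.
By Bayes, P(first=pink | E) = 7/66 / 35/132 = 2/5 ≈ 0.4000.

2/5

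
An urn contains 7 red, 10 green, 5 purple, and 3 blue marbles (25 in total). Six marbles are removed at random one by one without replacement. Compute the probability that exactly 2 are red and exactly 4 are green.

Unordered draws without replacement: count favorable combinations over C(25,6).
Favorable = C(7,2) · C(10,4) · C(5,0) · C(3,0) = 4410; total = C(25,6) = 177100.
P = 4410/177100 = 63/2530 ≈ 0.0249.

63/2530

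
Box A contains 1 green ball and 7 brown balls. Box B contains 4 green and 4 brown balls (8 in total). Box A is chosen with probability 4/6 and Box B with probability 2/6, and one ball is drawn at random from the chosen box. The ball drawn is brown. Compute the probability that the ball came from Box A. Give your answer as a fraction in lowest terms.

7/9

P(brown | Box A) = 7/8; P(brown | Box B) = 1/2.
P(brown) = 2/3·7/8 + 1/3·1/2 = 3/4.
By Bayes' rule, P(Box A | brown) = 7/12 / 3/4 = 7/9 ≈ 0.7778.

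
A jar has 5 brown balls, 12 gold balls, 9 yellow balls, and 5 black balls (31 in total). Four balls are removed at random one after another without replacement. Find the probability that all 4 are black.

1/6293

Unordered draws without replacement: count favorable combinations over C(31,4).
Favorable = C(5,0) · C(12,0) · C(9,0) · C(5,4) = 5; total = C(31,4) = 31465.
P = 5/31465 = 1/6293 ≈ 0.0002.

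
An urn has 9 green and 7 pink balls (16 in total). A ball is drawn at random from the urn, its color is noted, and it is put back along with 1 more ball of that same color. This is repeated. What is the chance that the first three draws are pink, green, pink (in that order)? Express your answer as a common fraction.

Track the composition after each reinforcement of +1.
P = (7/16) · (9/17) · (8/18) = 7/68 ≈ 0.1029.

7/68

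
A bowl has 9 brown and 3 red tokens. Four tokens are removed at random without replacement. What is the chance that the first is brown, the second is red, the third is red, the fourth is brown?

2/55

Multiply the conditional probability of each draw in order, without replacement, so each draw removes one from its color and from the total.
P = (9/12) · (3/11) · (2/10) · (8/9) = 2/55 ≈ 0.0364.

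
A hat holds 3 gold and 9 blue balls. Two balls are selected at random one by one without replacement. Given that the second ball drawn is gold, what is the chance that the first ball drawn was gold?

P(first=gold and the second ball drawn is gold) = (3/12)·(2/11) = 1/22.
P(the second ball drawn is gold) = Σ over first color = 1/22 + 9/44 = 1/4.
By Bayes, P(first=gold | the second ball drawn is gold) = 1/22 / 1/4 = 2/11 ≈ 0.1818.

2/11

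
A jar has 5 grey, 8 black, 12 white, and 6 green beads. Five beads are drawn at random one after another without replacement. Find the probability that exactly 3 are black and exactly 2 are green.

Unordered draws without replacement: count favorable combinations over C(31,5).
Favorable = C(5,0) · C(8,3) · C(12,0) · C(6,2) = 840; total = C(31,5) = 169911.
P = 840/169911 = 40/8091 ≈ 0.0049.

40/8091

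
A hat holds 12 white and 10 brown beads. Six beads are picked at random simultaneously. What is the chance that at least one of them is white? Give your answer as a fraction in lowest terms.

Use the complement: P(at least one white) = 1 − P(no white).
P(none) = C(10,6)/C(22,6) = 210/74613.
So P = 1 − 210/74613 = 3543/3553 ≈ 0.9972.

3543/3553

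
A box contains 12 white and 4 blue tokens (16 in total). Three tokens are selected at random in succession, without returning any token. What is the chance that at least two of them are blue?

Sum the hypergeometric tail for j = 2,…,3 blue tokens.
Favorable = C(4,2)·C(12,1) + C(4,3)·C(12,0) = 76; total = C(16,3) = 560.
P = 76/560 = 19/140 ≈ 0.1357.

19/140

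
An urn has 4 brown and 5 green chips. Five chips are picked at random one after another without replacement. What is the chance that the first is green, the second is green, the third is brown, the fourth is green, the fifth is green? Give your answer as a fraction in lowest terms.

Multiply the conditional probability of each draw in order, without replacement, so each draw removes one from its color and from the total.
P = (5/9) · (4/8) · (4/7) · (3/6) · (2/5) = 2/63 ≈ 0.0317.

2/63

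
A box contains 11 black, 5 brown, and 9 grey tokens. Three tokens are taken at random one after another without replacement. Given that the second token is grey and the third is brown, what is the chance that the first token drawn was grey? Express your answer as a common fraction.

P(first=grey and the second token is grey and the third is brown) = (9/25)·(8/24)·(5/23) = 3/115.
P(E) = Σ over first color = 33/920 + 3/230 + 3/115 = 3/40.
By Bayes, P(first=grey | E) = 3/115 / 3/40 = 8/23 ≈ 0.3478.

8/23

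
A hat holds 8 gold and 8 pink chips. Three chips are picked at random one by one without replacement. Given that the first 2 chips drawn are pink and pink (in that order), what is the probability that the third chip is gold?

After removing 2 pink, the hat has 8 gold out of 14 remaining.
P(third is gold | given) = 8/14 = 4/7 ≈ 0.5714.

4/7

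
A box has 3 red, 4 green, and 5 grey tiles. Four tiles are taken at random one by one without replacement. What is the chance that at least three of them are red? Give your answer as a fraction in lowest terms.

1/55

Sum the hypergeometric tail for j = 3,…,3 red tiles.
Favorable = C(3,3)·C(9,1) = 9; total = C(12,4) = 495.
P = 9/495 = 1/55 ≈ 0.0182.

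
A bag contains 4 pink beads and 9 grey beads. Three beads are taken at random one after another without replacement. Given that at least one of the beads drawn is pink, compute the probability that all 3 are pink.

P(all 3 pink) = C(4,3)/C(13,3) = 2/143; P(at least one pink) = 1 − C(9,3)/C(13,3) = 101/143.
Since 'all 3 pink' ⊆ 'at least one pink', P(all 3 | at least one) = 2/143 / 101/143 = 2/101 ≈ 0.0198.

2/101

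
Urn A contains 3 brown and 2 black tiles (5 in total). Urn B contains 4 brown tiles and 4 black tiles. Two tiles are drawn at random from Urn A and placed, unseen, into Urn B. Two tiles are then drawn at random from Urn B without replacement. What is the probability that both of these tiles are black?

31/150

Condition on how many of the transferred tiles are black (from Urn A: 2 black of 5; then Urn B has 10 total).
  0 black: C(2,0)C(3,2)/C(5,2) = 3/10; then P = C(4,2)/C(10,2) = 2/15
  1 black: C(2,1)C(3,1)/C(5,2) = 3/5; then P = C(5,2)/C(10,2) = 2/9
  2 black: C(2,2)C(3,0)/C(5,2) = 1/10; then P = C(6,2)/C(10,2) = 1/3
P(both black) = 31/150 ≈ 0.2067.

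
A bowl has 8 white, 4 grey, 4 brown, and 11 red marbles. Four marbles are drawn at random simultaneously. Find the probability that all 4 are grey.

Unordered draws without replacement: count favorable combinations over C(27,4).
Favorable = C(8,0) · C(4,4) · C(4,0) · C(11,0) = 1; total = C(27,4) = 17550.
P = 1/17550 = 1/17550 ≈ 0.0001.

1/17550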